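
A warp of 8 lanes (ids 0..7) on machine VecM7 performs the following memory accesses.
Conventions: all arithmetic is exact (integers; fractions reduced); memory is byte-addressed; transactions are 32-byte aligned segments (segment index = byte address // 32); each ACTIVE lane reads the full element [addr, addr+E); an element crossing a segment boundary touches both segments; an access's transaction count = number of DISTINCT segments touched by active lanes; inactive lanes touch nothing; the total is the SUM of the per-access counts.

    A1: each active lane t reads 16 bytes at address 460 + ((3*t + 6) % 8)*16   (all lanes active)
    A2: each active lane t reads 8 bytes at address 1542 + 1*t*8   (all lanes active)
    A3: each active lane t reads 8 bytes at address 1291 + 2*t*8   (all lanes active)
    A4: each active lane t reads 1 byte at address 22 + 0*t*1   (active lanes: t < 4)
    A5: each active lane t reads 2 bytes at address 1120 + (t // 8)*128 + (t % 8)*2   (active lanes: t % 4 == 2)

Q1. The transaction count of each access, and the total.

A1: 5 transactions
A2: 3 transactions
A3: 5 transactions
A4: 1 transaction
A5: 1 transaction

Answer: 5,3,5,1,1; total 15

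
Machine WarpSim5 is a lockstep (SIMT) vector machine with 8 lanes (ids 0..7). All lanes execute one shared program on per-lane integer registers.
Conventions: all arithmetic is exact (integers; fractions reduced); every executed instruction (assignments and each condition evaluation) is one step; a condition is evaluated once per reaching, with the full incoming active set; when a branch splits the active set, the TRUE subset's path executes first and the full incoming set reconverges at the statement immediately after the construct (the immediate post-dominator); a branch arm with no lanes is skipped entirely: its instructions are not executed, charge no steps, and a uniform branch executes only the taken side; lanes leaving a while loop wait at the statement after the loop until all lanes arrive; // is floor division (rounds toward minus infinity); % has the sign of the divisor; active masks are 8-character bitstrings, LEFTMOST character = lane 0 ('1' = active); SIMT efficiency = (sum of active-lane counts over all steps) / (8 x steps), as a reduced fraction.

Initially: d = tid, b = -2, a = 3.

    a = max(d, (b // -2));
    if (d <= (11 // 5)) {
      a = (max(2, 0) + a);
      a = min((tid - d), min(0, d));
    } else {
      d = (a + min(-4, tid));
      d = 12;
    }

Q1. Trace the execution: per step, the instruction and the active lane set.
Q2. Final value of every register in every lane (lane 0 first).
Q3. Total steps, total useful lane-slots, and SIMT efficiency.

step 0: a <- max(d, (b // -2))       11111111
step 1: eval (d <= (11 // 5))        11111111
step 2: a <- (max(2, 0) + a)         11100000
step 3: a <- min((tid - d), min(0, d)) 11100000
step 4: d <- (a + min(-4, tid))      00011111
step 5: d <- 12                      00011111

Answer: 6 steps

d: 0,1,2,12,12,12,12,12
b: -2,-2,-2,-2,-2,-2,-2,-2
a: 0,0,0,3,4,5,6,7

steps = 6; useful = 32; efficiency = 32/48 = 2/3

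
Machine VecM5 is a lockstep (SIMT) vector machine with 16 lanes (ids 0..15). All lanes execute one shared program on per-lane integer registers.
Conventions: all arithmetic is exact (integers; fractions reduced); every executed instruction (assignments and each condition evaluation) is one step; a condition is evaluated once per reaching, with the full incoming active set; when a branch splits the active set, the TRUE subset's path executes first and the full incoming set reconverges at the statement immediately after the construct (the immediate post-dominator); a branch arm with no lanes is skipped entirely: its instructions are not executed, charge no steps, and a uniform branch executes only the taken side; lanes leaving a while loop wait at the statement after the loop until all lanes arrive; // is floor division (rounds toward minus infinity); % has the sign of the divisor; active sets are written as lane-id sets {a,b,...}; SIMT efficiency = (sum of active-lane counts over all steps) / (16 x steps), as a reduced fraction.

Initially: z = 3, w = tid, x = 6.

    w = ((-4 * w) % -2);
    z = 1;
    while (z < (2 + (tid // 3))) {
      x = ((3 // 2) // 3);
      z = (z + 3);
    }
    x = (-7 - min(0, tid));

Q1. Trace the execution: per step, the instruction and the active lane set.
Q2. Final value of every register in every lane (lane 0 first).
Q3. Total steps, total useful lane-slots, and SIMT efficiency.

step 0: w <- ((-4 * w) % -2)         {0,1,2,3,4,5,6,7,8,9,10,11,12,13,14,15}
step 1: z <- 1                       {0,1,2,3,4,5,6,7,8,9,10,11,12,13,14,15}
step 2: eval (z < (2 + (tid // 3)))  {0,1,2,3,4,5,6,7,8,9,10,11,12,13,14,15}
step 3: x <- ((3 // 2) // 3)         {0,1,2,3,4,5,6,7,8,9,10,11,12,13,14,15}
step 4: z <- (z + 3)                 {0,1,2,3,4,5,6,7,8,9,10,11,12,13,14,15}
step 5: eval (z < (2 + (tid // 3)))  {0,1,2,3,4,5,6,7,8,9,10,11,12,13,14,15}
step 6: x <- ((3 // 2) // 3)         {9,10,11,12,13,14,15}
step 7: z <- (z + 3)                 {9,10,11,12,13,14,15}
step 8: eval (z < (2 + (tid // 3)))  {9,10,11,12,13,14,15}
step 9: x <- (-7 - min(0, tid))      {0,1,2,3,4,5,6,7,8,9,10,11,12,13,14,15}

Answer: 10 steps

z: 4,4,4,4,4,4,4,4,4,7,7,7,7,7,7,7
w: 0,0,0,0,0,0,0,0,0,0,0,0,0,0,0,0
x: -7,-7,-7,-7,-7,-7,-7,-7,-7,-7,-7,-7,-7,-7,-7,-7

steps = 10; useful = 133; efficiency = 133/160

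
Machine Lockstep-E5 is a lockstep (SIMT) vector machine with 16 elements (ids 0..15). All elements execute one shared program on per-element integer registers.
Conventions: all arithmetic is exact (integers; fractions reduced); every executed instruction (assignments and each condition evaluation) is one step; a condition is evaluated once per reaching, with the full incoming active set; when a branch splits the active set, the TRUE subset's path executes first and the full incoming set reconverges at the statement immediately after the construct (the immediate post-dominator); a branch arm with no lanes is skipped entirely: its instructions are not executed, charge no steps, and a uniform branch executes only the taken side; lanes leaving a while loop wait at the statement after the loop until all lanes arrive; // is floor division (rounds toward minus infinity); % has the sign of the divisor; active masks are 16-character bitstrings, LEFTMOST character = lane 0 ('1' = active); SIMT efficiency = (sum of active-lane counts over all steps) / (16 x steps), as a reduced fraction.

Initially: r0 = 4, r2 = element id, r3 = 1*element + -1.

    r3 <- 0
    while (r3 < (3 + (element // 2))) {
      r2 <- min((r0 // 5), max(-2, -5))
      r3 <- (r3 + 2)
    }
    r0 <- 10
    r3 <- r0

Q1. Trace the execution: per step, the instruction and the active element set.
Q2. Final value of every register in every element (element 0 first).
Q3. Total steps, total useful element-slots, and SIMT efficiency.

step 0: r3 <- 0                      1111111111111111
step 1: eval (r3 < (3 + (element // 2))) 1111111111111111
step 2: r2 <- min((r0 // 5), max(-2, -5)) 1111111111111111
step 3: r3 <- (r3 + 2)               1111111111111111
step 4: eval (r3 < (3 + (element // 2))) 1111111111111111
step 5: r2 <- min((r0 // 5), max(-2, -5)) 1111111111111111
step 6: r3 <- (r3 + 2)               1111111111111111
step 7: eval (r3 < (3 + (element // 2))) 1111111111111111
step 8: r2 <- min((r0 // 5), max(-2, -5)) 0000111111111111
step 9: r3 <- (r3 + 2)               0000111111111111
step 10: eval (r3 < (3 + (element // 2))) 0000111111111111
step 11: r2 <- min((r0 // 5), max(-2, -5)) 0000000011111111
step 12: r3 <- (r3 + 2)               0000000011111111
step 13: eval (r3 < (3 + (element // 2))) 0000000011111111
step 14: r2 <- min((r0 // 5), max(-2, -5)) 0000000000001111
step 15: r3 <- (r3 + 2)               0000000000001111
step 16: eval (r3 < (3 + (element // 2))) 0000000000001111
step 17: r0 <- 10                     1111111111111111
step 18: r3 <- r0                     1111111111111111

Answer: 19 steps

r0: 10,10,10,10,10,10,10,10,10,10,10,10,10,10,10,10
r2: -2,-2,-2,-2,-2,-2,-2,-2,-2,-2,-2,-2,-2,-2,-2,-2
r3: 10,10,10,10,10,10,10,10,10,10,10,10,10,10,10,10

steps = 19; useful = 232; efficiency = 232/304 = 29/38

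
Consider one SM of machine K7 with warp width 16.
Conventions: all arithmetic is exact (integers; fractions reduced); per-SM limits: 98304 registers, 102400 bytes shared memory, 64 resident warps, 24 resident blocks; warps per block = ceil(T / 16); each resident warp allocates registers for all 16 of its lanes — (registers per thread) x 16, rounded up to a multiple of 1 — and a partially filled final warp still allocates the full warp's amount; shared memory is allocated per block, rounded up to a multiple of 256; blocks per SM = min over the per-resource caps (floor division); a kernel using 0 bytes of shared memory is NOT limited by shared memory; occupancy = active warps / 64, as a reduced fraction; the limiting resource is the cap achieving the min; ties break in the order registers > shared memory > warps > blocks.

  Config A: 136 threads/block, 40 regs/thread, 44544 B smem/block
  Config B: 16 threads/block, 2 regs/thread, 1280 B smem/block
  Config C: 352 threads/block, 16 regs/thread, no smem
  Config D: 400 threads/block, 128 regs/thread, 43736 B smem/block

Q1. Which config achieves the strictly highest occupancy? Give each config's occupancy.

occupancies: A 9/32, B 3/8, C 11/16, D 25/64

Answer: C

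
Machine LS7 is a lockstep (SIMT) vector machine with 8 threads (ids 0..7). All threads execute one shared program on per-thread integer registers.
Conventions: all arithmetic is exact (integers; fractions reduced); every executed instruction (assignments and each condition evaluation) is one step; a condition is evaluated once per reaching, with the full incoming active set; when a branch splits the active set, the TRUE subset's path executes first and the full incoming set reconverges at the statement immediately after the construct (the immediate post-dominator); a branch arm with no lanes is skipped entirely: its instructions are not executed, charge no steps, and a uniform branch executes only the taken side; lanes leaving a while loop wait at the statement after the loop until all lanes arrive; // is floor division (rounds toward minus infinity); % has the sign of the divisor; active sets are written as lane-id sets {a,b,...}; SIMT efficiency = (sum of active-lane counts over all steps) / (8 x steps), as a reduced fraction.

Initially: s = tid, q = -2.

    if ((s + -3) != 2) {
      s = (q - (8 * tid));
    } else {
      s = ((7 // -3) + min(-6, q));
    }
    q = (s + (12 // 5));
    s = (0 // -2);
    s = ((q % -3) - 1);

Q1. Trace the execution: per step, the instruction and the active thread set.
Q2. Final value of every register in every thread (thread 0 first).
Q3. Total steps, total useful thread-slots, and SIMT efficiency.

step 0: eval ((s + -3) != 2)         {0,1,2,3,4,5,6,7}
step 1: s <- (q - (8 * tid))         {0,1,2,3,4,6,7}
step 2: s <- ((7 // -3) + min(-6, q)) {5}
step 3: q <- (s + (12 // 5))         {0,1,2,3,4,5,6,7}
step 4: s <- (0 // -2)               {0,1,2,3,4,5,6,7}
step 5: s <- ((q % -3) - 1)          {0,1,2,3,4,5,6,7}

Answer: 6 steps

s: -1,-3,-2,-1,-3,-2,-1,-3
q: 0,-8,-16,-24,-32,-7,-48,-56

steps = 6; useful = 40; efficiency = 40/48 = 5/6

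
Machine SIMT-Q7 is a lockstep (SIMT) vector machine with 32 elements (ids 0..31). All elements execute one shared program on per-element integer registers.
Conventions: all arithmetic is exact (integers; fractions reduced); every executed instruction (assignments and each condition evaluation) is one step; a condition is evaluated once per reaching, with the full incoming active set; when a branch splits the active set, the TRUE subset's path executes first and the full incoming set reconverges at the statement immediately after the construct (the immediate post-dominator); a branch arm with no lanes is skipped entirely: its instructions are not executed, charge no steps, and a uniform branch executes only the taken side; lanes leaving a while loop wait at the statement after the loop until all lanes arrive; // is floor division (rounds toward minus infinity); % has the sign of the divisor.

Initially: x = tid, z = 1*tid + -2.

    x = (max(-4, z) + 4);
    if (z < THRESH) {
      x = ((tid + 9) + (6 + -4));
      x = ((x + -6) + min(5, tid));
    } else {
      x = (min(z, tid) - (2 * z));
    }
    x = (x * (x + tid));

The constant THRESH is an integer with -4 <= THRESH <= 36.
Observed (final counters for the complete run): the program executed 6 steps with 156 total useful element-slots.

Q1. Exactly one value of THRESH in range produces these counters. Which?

Answer: THRESH = 26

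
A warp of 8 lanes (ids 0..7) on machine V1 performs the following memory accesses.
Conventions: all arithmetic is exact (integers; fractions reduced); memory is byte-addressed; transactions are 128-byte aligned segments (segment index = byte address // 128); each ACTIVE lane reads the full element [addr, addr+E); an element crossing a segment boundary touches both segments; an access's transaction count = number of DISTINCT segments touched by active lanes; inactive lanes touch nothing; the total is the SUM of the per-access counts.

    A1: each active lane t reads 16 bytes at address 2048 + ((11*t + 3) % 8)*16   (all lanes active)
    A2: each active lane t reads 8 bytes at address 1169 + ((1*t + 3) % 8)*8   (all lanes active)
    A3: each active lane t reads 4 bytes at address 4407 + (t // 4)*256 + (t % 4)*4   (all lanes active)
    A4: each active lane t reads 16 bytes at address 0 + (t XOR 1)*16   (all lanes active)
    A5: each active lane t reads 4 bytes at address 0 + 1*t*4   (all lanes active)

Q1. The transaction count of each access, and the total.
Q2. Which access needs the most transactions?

A1: 1 transaction
A2: 1 transaction
A3: 2 transactions
A4: 1 transaction
A5: 1 transaction

Answer: 1,1,2,1,1; total 6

Answer: A3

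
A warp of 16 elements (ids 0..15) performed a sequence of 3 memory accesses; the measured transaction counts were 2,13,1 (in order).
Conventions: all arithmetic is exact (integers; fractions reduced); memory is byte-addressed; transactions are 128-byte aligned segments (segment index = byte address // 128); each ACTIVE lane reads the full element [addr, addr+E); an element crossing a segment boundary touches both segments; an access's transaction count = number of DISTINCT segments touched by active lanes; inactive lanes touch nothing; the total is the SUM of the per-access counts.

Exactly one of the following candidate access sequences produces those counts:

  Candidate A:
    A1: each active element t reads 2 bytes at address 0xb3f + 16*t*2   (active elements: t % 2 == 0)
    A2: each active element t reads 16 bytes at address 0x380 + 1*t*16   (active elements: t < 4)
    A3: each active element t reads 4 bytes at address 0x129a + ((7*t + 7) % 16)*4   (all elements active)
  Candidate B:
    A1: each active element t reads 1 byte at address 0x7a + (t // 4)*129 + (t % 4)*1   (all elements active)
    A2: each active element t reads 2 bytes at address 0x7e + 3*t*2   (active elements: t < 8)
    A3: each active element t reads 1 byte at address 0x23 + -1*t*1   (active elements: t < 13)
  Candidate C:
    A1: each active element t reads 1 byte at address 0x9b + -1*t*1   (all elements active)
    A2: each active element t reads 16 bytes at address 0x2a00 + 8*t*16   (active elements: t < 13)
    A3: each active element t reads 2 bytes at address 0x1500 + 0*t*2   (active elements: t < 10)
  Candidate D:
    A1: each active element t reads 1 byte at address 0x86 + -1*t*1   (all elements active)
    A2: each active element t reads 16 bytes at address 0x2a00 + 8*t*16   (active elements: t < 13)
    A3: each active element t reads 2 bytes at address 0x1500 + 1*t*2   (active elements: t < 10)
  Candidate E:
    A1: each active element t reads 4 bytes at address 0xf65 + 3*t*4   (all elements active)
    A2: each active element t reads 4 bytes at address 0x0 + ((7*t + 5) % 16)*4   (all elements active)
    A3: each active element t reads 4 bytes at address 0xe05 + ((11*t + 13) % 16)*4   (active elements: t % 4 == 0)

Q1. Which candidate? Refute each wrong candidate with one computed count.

A: A1 gives 5 transactions, not 2
B: A1 gives 5 transactions, not 2
C: A1 gives 1 transaction, not 2
E: A1 gives 3 transactions, not 2
D: all counts match (2,13,1)

Answer: D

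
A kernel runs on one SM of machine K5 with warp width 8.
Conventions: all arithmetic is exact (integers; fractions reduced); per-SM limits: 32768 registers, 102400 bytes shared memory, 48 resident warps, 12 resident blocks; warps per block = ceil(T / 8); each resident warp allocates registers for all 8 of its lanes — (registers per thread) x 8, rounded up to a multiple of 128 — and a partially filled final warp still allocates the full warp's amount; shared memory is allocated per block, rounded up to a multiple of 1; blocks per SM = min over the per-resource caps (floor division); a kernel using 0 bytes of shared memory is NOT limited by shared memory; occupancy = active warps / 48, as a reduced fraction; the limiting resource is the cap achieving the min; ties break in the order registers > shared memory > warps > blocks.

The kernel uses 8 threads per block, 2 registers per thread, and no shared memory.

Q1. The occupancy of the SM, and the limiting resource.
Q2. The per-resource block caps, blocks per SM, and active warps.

Answer: occupancy 1/4, limited by blocks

registers: 256 blocks
shared memory: no limit (kernel uses none)
warps: 48 blocks
blocks: 12 blocks

Answer: 12 blocks, 12 active warps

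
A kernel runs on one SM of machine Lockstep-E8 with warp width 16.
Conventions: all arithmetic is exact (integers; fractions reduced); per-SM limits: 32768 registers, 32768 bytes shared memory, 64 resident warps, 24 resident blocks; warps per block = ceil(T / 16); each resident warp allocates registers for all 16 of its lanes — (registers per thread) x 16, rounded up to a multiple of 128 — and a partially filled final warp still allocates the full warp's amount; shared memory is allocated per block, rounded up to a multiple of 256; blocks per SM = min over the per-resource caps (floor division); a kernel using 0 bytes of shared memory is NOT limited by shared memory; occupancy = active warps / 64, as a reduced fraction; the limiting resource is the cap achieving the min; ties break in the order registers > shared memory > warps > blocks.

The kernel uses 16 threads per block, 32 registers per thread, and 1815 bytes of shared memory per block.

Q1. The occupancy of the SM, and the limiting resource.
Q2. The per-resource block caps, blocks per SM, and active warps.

Answer: occupancy 1/4, limited by shared memory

registers: 64 blocks
shared memory: 16 blocks
warps: 64 blocks
blocks: 24 blocks

Answer: 16 blocks, 16 active warps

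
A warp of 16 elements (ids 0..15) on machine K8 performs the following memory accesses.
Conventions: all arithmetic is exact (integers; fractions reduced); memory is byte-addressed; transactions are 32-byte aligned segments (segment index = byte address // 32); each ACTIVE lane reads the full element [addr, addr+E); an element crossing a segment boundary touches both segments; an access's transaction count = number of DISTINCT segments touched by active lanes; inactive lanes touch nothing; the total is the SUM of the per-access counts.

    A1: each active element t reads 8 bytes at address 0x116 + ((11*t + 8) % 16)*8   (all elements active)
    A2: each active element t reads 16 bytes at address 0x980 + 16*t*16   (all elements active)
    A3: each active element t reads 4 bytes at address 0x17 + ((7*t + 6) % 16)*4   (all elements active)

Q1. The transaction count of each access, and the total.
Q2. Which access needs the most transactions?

A1: 5 transactions
A2: 16 transactions
A3: 3 transactions

Answer: 5,16,3; total 24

Answer: A2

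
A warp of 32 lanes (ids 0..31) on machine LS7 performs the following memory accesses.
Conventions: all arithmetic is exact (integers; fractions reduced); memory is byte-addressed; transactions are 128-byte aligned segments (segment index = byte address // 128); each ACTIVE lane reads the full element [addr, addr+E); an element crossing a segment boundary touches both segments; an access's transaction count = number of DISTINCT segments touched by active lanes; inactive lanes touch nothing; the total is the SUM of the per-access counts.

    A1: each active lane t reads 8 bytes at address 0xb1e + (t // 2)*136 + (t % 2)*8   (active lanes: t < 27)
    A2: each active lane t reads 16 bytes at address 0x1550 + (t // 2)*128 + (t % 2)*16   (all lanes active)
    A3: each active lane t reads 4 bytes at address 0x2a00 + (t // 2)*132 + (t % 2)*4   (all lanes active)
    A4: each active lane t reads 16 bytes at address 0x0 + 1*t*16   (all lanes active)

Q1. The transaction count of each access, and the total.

A1: 15 transactions
A2: 16 transactions
A3: 16 transactions
A4: 4 transactions

Answer: 15,16,16,4; total 51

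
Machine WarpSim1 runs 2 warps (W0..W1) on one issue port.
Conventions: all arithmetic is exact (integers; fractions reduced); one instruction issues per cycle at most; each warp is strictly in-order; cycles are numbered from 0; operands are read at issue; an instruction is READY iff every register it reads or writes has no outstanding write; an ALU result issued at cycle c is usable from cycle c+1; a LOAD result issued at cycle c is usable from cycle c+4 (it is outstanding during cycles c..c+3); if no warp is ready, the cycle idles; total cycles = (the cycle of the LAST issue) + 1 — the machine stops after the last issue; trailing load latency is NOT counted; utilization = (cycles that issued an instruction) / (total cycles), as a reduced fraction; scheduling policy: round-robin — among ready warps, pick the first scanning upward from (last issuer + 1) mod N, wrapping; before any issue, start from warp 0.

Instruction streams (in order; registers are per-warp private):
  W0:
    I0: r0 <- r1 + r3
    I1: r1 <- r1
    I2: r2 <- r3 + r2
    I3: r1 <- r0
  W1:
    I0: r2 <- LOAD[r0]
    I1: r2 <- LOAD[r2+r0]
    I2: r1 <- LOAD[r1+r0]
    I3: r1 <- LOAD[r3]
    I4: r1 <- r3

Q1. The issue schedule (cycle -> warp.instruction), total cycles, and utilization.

cycle 0: W0.I0
cycle 1: W1.I0
cycle 2: W0.I1
cycle 3: W0.I2
cycle 4: W0.I3
cycle 5: W1.I1
cycle 6: W1.I2
cycle 7: idle
cycle 8: idle
cycle 9: idle
cycle 10: W1.I3
cycle 11: idle
cycle 12: idle
cycle 13: idle
cycle 14: W1.I4

Answer: 15 cycles, utilization 3/5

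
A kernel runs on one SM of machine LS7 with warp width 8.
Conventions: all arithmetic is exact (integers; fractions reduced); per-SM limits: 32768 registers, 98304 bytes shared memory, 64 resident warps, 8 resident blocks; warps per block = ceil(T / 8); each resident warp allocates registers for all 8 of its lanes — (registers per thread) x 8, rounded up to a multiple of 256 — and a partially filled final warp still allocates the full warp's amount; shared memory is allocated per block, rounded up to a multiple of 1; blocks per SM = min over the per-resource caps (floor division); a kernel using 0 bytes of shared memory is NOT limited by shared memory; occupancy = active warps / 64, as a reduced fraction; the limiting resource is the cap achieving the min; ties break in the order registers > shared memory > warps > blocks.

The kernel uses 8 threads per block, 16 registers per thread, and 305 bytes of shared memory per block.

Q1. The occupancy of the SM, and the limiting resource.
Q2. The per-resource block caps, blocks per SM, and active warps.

Answer: occupancy 1/8, limited by blocks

registers: 128 blocks
shared memory: 322 blocks
warps: 64 blocks
blocks: 8 blocks

Answer: 8 blocks, 8 active warps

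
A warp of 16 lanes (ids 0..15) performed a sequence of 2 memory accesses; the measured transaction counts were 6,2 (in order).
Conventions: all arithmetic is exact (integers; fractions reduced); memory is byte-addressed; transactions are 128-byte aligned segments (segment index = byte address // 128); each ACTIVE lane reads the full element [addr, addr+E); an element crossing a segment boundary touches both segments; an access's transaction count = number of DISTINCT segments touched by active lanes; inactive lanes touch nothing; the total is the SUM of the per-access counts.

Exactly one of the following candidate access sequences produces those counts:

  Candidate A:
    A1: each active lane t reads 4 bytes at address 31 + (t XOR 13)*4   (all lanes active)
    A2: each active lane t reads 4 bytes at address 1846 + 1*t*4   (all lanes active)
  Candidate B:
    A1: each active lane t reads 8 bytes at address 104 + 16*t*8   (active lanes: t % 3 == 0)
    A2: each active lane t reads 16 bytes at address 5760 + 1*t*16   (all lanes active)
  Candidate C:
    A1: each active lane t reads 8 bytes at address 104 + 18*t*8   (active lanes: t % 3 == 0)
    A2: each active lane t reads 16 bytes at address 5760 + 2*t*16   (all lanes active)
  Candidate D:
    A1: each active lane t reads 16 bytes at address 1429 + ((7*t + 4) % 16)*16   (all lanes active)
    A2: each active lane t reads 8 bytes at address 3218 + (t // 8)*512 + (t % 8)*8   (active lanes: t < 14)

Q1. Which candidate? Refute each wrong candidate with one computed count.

A: A1 gives 1 transaction, not 6
C: A2 gives 4 transactions, not 2
D: A1 gives 3 transactions, not 6
B: all counts match (6,2)

Answer: B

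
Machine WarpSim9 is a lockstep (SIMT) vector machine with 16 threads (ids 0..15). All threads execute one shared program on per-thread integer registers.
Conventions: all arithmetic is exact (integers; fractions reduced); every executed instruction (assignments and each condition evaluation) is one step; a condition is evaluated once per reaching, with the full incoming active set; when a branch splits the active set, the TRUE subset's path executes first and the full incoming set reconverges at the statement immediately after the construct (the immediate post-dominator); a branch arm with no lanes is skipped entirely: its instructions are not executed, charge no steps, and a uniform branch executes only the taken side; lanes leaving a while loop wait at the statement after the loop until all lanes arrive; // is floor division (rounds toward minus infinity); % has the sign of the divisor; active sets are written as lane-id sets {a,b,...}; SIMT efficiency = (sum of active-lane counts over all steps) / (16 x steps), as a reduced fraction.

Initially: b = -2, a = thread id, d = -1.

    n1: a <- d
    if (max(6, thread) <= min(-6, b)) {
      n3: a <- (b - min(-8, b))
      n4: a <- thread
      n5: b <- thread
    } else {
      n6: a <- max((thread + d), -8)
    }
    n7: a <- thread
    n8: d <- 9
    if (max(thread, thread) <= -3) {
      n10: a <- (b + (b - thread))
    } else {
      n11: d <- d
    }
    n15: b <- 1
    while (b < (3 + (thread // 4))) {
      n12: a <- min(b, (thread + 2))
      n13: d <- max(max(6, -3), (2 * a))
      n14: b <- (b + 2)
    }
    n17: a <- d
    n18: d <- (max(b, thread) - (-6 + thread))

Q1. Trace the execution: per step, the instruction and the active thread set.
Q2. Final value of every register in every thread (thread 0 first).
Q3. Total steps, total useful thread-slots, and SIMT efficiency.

step 0: a <- d                       {0,1,2,3,4,5,6,7,8,9,10,11,12,13,14,15}
step 1: eval (max(6, thread) <= min(-6, b)) {0,1,2,3,4,5,6,7,8,9,10,11,12,13,14,15}
step 2: a <- max((thread + d), -8)   {0,1,2,3,4,5,6,7,8,9,10,11,12,13,14,15}
step 3: a <- thread                  {0,1,2,3,4,5,6,7,8,9,10,11,12,13,14,15}
step 4: d <- 9                       {0,1,2,3,4,5,6,7,8,9,10,11,12,13,14,15}
step 5: eval (max(thread, thread) <= -3) {0,1,2,3,4,5,6,7,8,9,10,11,12,13,14,15}
step 6: d <- d                       {0,1,2,3,4,5,6,7,8,9,10,11,12,13,14,15}
step 7: b <- 1                       {0,1,2,3,4,5,6,7,8,9,10,11,12,13,14,15}
step 8: eval (b < (3 + (thread // 4))) {0,1,2,3,4,5,6,7,8,9,10,11,12,13,14,15}
step 9: a <- min(b, (thread + 2))    {0,1,2,3,4,5,6,7,8,9,10,11,12,13,14,15}
step 10: d <- max(max(6, -3), (2 * a)) {0,1,2,3,4,5,6,7,8,9,10,11,12,13,14,15}
step 11: b <- (b + 2)                 {0,1,2,3,4,5,6,7,8,9,10,11,12,13,14,15}
step 12: eval (b < (3 + (thread // 4))) {0,1,2,3,4,5,6,7,8,9,10,11,12,13,14,15}
step 13: a <- min(b, (thread + 2))    {4,5,6,7,8,9,10,11,12,13,14,15}
step 14: d <- max(max(6, -3), (2 * a)) {4,5,6,7,8,9,10,11,12,13,14,15}
step 15: b <- (b + 2)                 {4,5,6,7,8,9,10,11,12,13,14,15}
step 16: eval (b < (3 + (thread // 4))) {4,5,6,7,8,9,10,11,12,13,14,15}
step 17: a <- min(b, (thread + 2))    {12,13,14,15}
step 18: d <- max(max(6, -3), (2 * a)) {12,13,14,15}
step 19: b <- (b + 2)                 {12,13,14,15}
step 20: eval (b < (3 + (thread // 4))) {12,13,14,15}
step 21: a <- d                       {0,1,2,3,4,5,6,7,8,9,10,11,12,13,14,15}
step 22: d <- (max(b, thread) - (-6 + thread)) {0,1,2,3,4,5,6,7,8,9,10,11,12,13,14,15}

Answer: 23 steps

b: 3,3,3,3,5,5,5,5,5,5,5,5,7,7,7,7
a: 6,6,6,6,6,6,6,6,6,6,6,6,10,10,10,10
d: 9,8,7,6,7,6,6,6,6,6,6,6,6,6,6,6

steps = 23; useful = 304; efficiency = 304/368 = 19/23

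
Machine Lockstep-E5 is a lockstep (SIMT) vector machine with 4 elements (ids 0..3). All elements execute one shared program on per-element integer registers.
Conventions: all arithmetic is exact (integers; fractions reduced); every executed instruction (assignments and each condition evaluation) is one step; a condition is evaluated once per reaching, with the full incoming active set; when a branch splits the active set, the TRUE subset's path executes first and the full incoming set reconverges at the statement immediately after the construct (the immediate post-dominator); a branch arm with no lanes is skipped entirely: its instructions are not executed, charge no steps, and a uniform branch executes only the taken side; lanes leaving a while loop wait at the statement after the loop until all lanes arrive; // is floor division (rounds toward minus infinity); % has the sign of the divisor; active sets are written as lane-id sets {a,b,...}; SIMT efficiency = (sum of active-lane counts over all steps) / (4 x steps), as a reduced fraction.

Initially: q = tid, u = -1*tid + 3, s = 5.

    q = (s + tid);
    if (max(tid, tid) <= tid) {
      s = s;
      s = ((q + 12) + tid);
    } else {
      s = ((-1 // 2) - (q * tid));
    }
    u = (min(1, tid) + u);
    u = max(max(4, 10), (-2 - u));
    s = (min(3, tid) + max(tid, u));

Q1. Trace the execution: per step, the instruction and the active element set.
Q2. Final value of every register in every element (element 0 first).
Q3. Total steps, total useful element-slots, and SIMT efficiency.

step 0: q <- (s + tid)               {0,1,2,3}
step 1: eval (max(tid, tid) <= tid)  {0,1,2,3}
step 2: s <- s                       {0,1,2,3}
step 3: s <- ((q + 12) + tid)        {0,1,2,3}
step 4: u <- (min(1, tid) + u)       {0,1,2,3}
step 5: u <- max(max(4, 10), (-2 - u)) {0,1,2,3}
step 6: s <- (min(3, tid) + max(tid, u)) {0,1,2,3}

Answer: 7 steps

q: 5,6,7,8
u: 10,10,10,10
s: 10,11,12,13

steps = 7; useful = 28; efficiency = 28/28 = 1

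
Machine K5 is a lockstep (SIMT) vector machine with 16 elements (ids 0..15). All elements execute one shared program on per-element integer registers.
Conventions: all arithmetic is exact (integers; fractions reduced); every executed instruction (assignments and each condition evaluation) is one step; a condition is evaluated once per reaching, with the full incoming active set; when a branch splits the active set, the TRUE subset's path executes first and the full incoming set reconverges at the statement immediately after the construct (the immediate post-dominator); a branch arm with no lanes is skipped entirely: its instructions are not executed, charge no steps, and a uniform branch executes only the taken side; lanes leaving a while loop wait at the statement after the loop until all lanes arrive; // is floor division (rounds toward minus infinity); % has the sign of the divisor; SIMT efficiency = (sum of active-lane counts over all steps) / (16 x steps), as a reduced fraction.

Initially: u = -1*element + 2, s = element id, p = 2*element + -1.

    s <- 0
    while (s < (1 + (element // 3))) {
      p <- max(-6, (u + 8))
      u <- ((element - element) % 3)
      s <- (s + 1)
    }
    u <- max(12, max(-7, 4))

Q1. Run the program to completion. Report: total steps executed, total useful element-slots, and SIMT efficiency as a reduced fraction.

Answer: 27 steps, 252 useful, 7/12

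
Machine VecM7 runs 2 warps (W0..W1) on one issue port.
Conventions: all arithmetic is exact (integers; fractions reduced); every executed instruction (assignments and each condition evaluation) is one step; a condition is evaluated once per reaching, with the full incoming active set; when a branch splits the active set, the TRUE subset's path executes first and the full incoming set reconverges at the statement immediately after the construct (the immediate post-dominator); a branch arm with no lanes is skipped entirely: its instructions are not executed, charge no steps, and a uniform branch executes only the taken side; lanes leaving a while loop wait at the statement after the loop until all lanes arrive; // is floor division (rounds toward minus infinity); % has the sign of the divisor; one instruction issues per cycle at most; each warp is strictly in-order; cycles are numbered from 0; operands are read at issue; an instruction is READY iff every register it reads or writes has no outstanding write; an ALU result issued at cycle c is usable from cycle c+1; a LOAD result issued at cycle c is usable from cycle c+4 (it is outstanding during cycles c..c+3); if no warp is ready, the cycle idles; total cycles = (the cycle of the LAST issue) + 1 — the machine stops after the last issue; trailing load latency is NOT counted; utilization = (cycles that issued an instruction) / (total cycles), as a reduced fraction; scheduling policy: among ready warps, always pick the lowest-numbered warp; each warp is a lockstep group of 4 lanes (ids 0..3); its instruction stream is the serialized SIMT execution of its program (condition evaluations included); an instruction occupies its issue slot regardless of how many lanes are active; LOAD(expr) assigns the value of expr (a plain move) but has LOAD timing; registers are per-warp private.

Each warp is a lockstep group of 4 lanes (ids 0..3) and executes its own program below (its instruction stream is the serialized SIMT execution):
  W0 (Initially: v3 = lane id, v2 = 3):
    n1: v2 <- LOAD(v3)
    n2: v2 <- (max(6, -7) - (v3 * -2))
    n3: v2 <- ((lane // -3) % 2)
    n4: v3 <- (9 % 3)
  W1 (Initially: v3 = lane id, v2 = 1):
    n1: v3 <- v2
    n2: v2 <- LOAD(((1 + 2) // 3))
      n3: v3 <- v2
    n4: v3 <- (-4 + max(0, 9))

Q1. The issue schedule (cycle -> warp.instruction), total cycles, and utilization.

cycle 0: W0.I0
cycle 1: W1.I0
cycle 2: W1.I1
cycle 3: idle
cycle 4: W0.I1
cycle 5: W0.I2
cycle 6: W0.I3
cycle 7: W1.I2
cycle 8: W1.I3

Answer: 9 cycles, utilization 8/9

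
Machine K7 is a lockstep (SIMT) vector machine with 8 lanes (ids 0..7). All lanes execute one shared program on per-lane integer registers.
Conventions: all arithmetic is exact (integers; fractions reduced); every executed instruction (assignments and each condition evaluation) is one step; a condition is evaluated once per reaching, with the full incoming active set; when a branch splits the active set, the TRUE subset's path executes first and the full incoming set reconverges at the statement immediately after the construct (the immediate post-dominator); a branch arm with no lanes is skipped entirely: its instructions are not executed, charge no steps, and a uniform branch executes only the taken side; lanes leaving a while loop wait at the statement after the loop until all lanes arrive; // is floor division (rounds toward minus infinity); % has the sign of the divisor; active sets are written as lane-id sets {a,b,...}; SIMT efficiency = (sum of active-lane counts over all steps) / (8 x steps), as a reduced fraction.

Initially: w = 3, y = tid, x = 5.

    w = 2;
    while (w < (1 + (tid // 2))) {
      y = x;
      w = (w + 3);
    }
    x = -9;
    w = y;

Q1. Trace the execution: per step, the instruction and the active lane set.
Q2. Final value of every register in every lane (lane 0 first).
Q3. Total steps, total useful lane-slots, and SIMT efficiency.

step 0: w <- 2                       {0,1,2,3,4,5,6,7}
step 1: eval (w < (1 + (tid // 2)))  {0,1,2,3,4,5,6,7}
step 2: y <- x                       {4,5,6,7}
step 3: w <- (w + 3)                 {4,5,6,7}
step 4: eval (w < (1 + (tid // 2)))  {4,5,6,7}
step 5: x <- -9                      {0,1,2,3,4,5,6,7}
step 6: w <- y                       {0,1,2,3,4,5,6,7}

Answer: 7 steps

w: 0,1,2,3,5,5,5,5
y: 0,1,2,3,5,5,5,5
x: -9,-9,-9,-9,-9,-9,-9,-9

steps = 7; useful = 44; efficiency = 44/56 = 11/14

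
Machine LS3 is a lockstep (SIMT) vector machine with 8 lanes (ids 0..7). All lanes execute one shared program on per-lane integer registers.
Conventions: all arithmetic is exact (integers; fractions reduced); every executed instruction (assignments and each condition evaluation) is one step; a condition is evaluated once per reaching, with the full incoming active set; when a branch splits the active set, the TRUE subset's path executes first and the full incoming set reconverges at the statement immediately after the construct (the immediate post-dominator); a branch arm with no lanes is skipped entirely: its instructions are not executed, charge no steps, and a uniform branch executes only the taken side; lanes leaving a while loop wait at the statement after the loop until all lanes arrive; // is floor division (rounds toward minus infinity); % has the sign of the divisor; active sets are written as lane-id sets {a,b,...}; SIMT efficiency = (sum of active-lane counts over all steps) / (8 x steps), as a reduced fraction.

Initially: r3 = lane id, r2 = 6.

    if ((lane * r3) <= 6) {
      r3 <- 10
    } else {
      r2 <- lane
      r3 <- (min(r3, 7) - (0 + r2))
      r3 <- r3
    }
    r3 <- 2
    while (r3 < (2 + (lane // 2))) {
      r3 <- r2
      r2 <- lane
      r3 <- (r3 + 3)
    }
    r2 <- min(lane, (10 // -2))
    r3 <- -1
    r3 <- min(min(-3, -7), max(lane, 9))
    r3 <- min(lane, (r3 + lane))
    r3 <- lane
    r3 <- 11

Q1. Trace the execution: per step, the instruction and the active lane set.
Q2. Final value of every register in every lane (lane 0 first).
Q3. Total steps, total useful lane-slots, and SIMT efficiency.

step 0: eval ((lane * r3) <= 6)      {0,1,2,3,4,5,6,7}
step 1: r3 <- 10                     {0,1,2}
step 2: r2 <- lane                   {3,4,5,6,7}
step 3: r3 <- (min(r3, 7) - (0 + r2)) {3,4,5,6,7}
step 4: r3 <- r3                     {3,4,5,6,7}
step 5: r3 <- 2                      {0,1,2,3,4,5,6,7}
step 6: eval (r3 < (2 + (lane // 2))) {0,1,2,3,4,5,6,7}
step 7: r3 <- r2                     {2,3,4,5,6,7}
step 8: r2 <- lane                   {2,3,4,5,6,7}
step 9: r3 <- (r3 + 3)               {2,3,4,5,6,7}
step 10: eval (r3 < (2 + (lane // 2))) {2,3,4,5,6,7}
step 11: r2 <- min(lane, (10 // -2))  {0,1,2,3,4,5,6,7}
step 12: r3 <- -1                     {0,1,2,3,4,5,6,7}
step 13: r3 <- min(min(-3, -7), max(lane, 9)) {0,1,2,3,4,5,6,7}
step 14: r3 <- min(lane, (r3 + lane)) {0,1,2,3,4,5,6,7}
step 15: r3 <- lane                   {0,1,2,3,4,5,6,7}
step 16: r3 <- 11                     {0,1,2,3,4,5,6,7}

Answer: 17 steps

r3: 11,11,11,11,11,11,11,11
r2: -5,-5,-5,-5,-5,-5,-5,-5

steps = 17; useful = 114; efficiency = 114/136 = 57/68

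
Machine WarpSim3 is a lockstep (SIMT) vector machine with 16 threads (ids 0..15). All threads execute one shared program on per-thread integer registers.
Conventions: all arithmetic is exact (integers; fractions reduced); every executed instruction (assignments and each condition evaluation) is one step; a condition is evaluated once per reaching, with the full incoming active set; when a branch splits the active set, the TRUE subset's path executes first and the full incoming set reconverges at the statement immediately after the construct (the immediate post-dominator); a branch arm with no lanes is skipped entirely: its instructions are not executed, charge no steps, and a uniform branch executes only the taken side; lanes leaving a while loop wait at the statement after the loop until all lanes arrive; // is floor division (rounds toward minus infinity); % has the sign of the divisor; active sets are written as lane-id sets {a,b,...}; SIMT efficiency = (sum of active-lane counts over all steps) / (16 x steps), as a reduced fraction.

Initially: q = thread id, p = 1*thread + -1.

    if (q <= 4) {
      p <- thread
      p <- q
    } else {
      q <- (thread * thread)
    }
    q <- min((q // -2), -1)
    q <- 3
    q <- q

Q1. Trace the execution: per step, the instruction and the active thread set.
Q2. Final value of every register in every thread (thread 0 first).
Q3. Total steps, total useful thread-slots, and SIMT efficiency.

step 0: eval (q <= 4)                {0,1,2,3,4,5,6,7,8,9,10,11,12,13,14,15}
step 1: p <- thread                  {0,1,2,3,4}
step 2: p <- q                       {0,1,2,3,4}
step 3: q <- (thread * thread)       {5,6,7,8,9,10,11,12,13,14,15}
step 4: q <- min((q // -2), -1)      {0,1,2,3,4,5,6,7,8,9,10,11,12,13,14,15}
step 5: q <- 3                       {0,1,2,3,4,5,6,7,8,9,10,11,12,13,14,15}
step 6: q <- q                       {0,1,2,3,4,5,6,7,8,9,10,11,12,13,14,15}

Answer: 7 steps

q: 3,3,3,3,3,3,3,3,3,3,3,3,3,3,3,3
p: 0,1,2,3,4,4,5,6,7,8,9,10,11,12,13,14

steps = 7; useful = 85; efficiency = 85/112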